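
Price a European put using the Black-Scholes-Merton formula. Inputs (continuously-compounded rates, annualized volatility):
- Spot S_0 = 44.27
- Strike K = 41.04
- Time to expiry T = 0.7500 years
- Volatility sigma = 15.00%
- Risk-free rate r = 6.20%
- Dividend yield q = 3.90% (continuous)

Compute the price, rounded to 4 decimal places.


d1 = (ln(S/K) + (r - q + 0.5*sigma^2) * T) / (sigma * sqrt(T)) = 0.78094357
d2 = d1 - sigma * sqrt(T) = 0.65103976
exp(-rT) = 0.95456456; exp(-qT) = 0.97117364
P = K * exp(-rT) * N(-d2) - S_0 * exp(-qT) * N(-d1)
N(-d1) = 0.21741784; N(-d2) = 0.25751041
P = 41.0400 * 0.95456456 * 0.25751041 - 44.2700 * 0.97117364 * 0.21741784 = 0.7404

Answer: Price = 0.7404


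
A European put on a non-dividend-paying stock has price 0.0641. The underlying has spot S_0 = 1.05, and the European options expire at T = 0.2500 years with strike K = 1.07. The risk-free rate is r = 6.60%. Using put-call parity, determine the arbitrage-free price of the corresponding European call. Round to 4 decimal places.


Answer: Call price = 0.0616

Derivation:
Put-call parity: C - P = S_0 * exp(-qT) - K * exp(-rT).
S_0 * exp(-qT) = 1.0500 * 1.00000000 = 1.05000000
K * exp(-rT) = 1.0700 * 0.98363538 = 1.05248986
C = P + S*exp(-qT) - K*exp(-rT)
C = 0.0641 + 1.05000000 - 1.05248986 = 0.0616


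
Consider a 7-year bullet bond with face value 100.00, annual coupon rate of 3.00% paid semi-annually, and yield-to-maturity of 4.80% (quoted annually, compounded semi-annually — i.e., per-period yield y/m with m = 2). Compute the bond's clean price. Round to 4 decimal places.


Coupon per period c = face * coupon_rate / m = 1.500000
Periods per year m = 2; per-period yield y/m = 0.024000
Number of cashflows N = 14
Cashflows (t years, CF_t, discount factor 1/(1+y/m)^(m*t), PV):
  t = 0.5000: CF_t = 1.500000, DF = 0.976562, PV = 1.464844
  t = 1.0000: CF_t = 1.500000, DF = 0.953674, PV = 1.430511
  t = 1.5000: CF_t = 1.500000, DF = 0.931323, PV = 1.396984
  t = 2.0000: CF_t = 1.500000, DF = 0.909495, PV = 1.364242
  t = 2.5000: CF_t = 1.500000, DF = 0.888178, PV = 1.332268
  t = 3.0000: CF_t = 1.500000, DF = 0.867362, PV = 1.301043
  t = 3.5000: CF_t = 1.500000, DF = 0.847033, PV = 1.270549
  t = 4.0000: CF_t = 1.500000, DF = 0.827181, PV = 1.240771
  t = 4.5000: CF_t = 1.500000, DF = 0.807794, PV = 1.211690
  t = 5.0000: CF_t = 1.500000, DF = 0.788861, PV = 1.183291
  t = 5.5000: CF_t = 1.500000, DF = 0.770372, PV = 1.155558
  t = 6.0000: CF_t = 1.500000, DF = 0.752316, PV = 1.128475
  t = 6.5000: CF_t = 1.500000, DF = 0.734684, PV = 1.102026
  t = 7.0000: CF_t = 101.500000, DF = 0.717465, PV = 72.822679
Price P = sum_t PV_t = 89.404931

Answer: Price = 89.4049


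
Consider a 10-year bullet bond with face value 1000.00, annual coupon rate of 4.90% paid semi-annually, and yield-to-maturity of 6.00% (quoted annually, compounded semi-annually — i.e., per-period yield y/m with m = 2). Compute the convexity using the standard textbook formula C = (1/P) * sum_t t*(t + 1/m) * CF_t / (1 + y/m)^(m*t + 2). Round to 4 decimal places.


Coupon per period c = face * coupon_rate / m = 24.500000
Periods per year m = 2; per-period yield y/m = 0.030000
Number of cashflows N = 20
Cashflows (t years, CF_t, discount factor 1/(1+y/m)^(m*t), PV):
  t = 0.5000: CF_t = 24.500000, DF = 0.970874, PV = 23.786408
  t = 1.0000: CF_t = 24.500000, DF = 0.942596, PV = 23.093600
  t = 1.5000: CF_t = 24.500000, DF = 0.915142, PV = 22.420971
  t = 2.0000: CF_t = 24.500000, DF = 0.888487, PV = 21.767933
  t = 2.5000: CF_t = 24.500000, DF = 0.862609, PV = 21.133915
  t = 3.0000: CF_t = 24.500000, DF = 0.837484, PV = 20.518364
  t = 3.5000: CF_t = 24.500000, DF = 0.813092, PV = 19.920742
  t = 4.0000: CF_t = 24.500000, DF = 0.789409, PV = 19.340526
  t = 4.5000: CF_t = 24.500000, DF = 0.766417, PV = 18.777210
  t = 5.0000: CF_t = 24.500000, DF = 0.744094, PV = 18.230301
  t = 5.5000: CF_t = 24.500000, DF = 0.722421, PV = 17.699321
  t = 6.0000: CF_t = 24.500000, DF = 0.701380, PV = 17.183807
  t = 6.5000: CF_t = 24.500000, DF = 0.680951, PV = 16.683308
  t = 7.0000: CF_t = 24.500000, DF = 0.661118, PV = 16.197386
  t = 7.5000: CF_t = 24.500000, DF = 0.641862, PV = 15.725618
  t = 8.0000: CF_t = 24.500000, DF = 0.623167, PV = 15.267590
  t = 8.5000: CF_t = 24.500000, DF = 0.605016, PV = 14.822903
  t = 9.0000: CF_t = 24.500000, DF = 0.587395, PV = 14.391168
  t = 9.5000: CF_t = 24.500000, DF = 0.570286, PV = 13.972008
  t = 10.0000: CF_t = 1024.500000, DF = 0.553676, PV = 567.240810
Price P = sum_t PV_t = 918.173888
Convexity numerator sum_t t*(t + 1/m) * CF_t / (1+y/m)^(m*t + 2):
  t = 0.5000: term = 11.210485
  t = 1.0000: term = 32.651899
  t = 1.5000: term = 63.401746
  t = 2.0000: term = 102.591821
  t = 2.5000: term = 149.405565
  t = 3.0000: term = 203.075526
  t = 3.5000: term = 262.880939
  t = 4.0000: term = 328.145416
  t = 4.5000: term = 398.234729
  t = 5.0000: term = 472.554694
  t = 5.5000: term = 550.549158
  t = 6.0000: term = 631.698063
  t = 6.5000: term = 715.515606
  t = 7.0000: term = 801.548476
  t = 7.5000: term = 889.374175
  t = 8.0000: term = 978.599416
  t = 8.5000: term = 1068.858586
  t = 9.0000: term = 1159.812286
  t = 9.5000: term = 1251.145940
  t = 10.0000: term = 56141.281051
Convexity = (1/P) * sum = 66212.535579 / 918.173888 = 72.113285

Answer: Convexity = 72.1133


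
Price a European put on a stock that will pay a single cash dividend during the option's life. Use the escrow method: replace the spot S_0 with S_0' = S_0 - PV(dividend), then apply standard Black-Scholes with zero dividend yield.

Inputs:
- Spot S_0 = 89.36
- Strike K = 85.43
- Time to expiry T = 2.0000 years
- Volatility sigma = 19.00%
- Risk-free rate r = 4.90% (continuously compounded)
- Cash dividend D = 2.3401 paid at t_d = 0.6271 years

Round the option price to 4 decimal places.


Answer: Price = 4.7930

Derivation:
PV(D) = D * exp(-r * t_d) = 2.3401 * 0.96973940 = 2.26928718
S_0' = S_0 - PV(D) = 89.3600 - 2.26928718 = 87.09071282
d1 = (ln(S_0'/K) + (r + sigma^2/2)*T) / (sigma*sqrt(T)) = 0.57072049
d2 = d1 - sigma*sqrt(T) = 0.30201991
exp(-rT) = 0.90664890
N(-d1) = 0.28409456; N(-d2) = 0.38131844
P = K * exp(-rT) * N(-d2) - S_0' * N(-d1) = 85.4300 * 0.90664890 * 0.38131844 - 87.09071282 * 0.28409456 = 4.7930


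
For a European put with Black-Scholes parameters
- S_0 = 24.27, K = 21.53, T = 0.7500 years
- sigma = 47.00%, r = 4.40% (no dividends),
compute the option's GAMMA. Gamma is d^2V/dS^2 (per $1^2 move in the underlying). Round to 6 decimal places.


Answer: Gamma = 0.034154

Derivation:
d1 = 0.5789010280; d2 = 0.1718690882
phi(d1) = 0.3373947284; exp(-qT) = 1.0000000000; exp(-rT) = 0.9675385596
Gamma = exp(-qT) * phi(d1) / (S * sigma * sqrt(T)) = 1.0000000000 * 0.3373947284 / (24.2700 * 0.4700 * 0.8660254038) = 0.034154


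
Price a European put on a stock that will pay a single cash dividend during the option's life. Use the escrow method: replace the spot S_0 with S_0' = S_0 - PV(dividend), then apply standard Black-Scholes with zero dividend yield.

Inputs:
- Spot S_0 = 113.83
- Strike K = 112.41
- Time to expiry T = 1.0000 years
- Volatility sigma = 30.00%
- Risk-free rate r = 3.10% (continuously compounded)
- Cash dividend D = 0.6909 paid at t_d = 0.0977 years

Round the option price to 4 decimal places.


PV(D) = D * exp(-r * t_d) = 0.6909 * 0.99697588 = 0.68881064
S_0' = S_0 - PV(D) = 113.8300 - 0.68881064 = 113.14118936
d1 = (ln(S_0'/K) + (r + sigma^2/2)*T) / (sigma*sqrt(T)) = 0.27494534
d2 = d1 - sigma*sqrt(T) = -0.02505466
exp(-rT) = 0.96947557
N(-d1) = 0.39167912; N(-d2) = 0.50999432
P = K * exp(-rT) * N(-d2) - S_0' * N(-d1) = 112.4100 * 0.96947557 * 0.50999432 - 113.14118936 * 0.39167912 = 11.2635

Answer: Price = 11.2635


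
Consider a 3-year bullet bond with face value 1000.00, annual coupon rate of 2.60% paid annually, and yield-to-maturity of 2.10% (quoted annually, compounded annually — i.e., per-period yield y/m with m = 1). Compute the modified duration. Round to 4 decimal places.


Answer: Modified duration = 2.8650

Derivation:
Coupon per period c = face * coupon_rate / m = 26.000000
Periods per year m = 1; per-period yield y/m = 0.021000
Number of cashflows N = 3
Cashflows (t years, CF_t, discount factor 1/(1+y/m)^(m*t), PV):
  t = 1.0000: CF_t = 26.000000, DF = 0.979432, PV = 25.465230
  t = 2.0000: CF_t = 26.000000, DF = 0.959287, PV = 24.941460
  t = 3.0000: CF_t = 1026.000000, DF = 0.939556, PV = 963.984686
Price P = sum_t PV_t = 1014.391375
First compute Macaulay numerator sum_t t * PV_t:
  t * PV_t at t = 1.0000: 25.465230
  t * PV_t at t = 2.0000: 49.882919
  t * PV_t at t = 3.0000: 2891.954057
Macaulay duration D = 2967.302206 / 1014.391375 = 2.925204
Modified duration = D / (1 + y/m) = 2.925204 / (1 + 0.021000) = 2.865039


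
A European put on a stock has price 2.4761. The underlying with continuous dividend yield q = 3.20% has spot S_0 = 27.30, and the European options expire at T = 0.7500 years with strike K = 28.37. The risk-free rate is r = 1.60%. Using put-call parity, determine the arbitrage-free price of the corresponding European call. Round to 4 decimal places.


Put-call parity: C - P = S_0 * exp(-qT) - K * exp(-rT).
S_0 * exp(-qT) = 27.3000 * 0.97628571 = 26.65259988
K * exp(-rT) = 28.3700 * 0.98807171 = 28.03159449
C = P + S*exp(-qT) - K*exp(-rT)
C = 2.4761 + 26.65259988 - 28.03159449 = 1.0971

Answer: Call price = 1.0971


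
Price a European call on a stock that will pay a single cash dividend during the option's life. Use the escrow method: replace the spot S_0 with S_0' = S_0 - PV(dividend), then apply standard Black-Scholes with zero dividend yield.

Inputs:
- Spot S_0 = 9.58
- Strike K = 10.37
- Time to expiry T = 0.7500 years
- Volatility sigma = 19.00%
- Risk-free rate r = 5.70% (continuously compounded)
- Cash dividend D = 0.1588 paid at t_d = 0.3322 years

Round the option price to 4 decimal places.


PV(D) = D * exp(-r * t_d) = 0.1588 * 0.98124275 = 0.15582135
S_0' = S_0 - PV(D) = 9.5800 - 0.15582135 = 9.42417865
d1 = (ln(S_0'/K) + (r + sigma^2/2)*T) / (sigma*sqrt(T)) = -0.23915026
d2 = d1 - sigma*sqrt(T) = -0.40369509
exp(-rT) = 0.95815090
N(d1) = 0.40549453; N(d2) = 0.34321848
C = S_0' * N(d1) - K * exp(-rT) * N(d2) = 9.42417865 * 0.40549453 - 10.3700 * 0.95815090 * 0.34321848 = 0.4112

Answer: Price = 0.4112


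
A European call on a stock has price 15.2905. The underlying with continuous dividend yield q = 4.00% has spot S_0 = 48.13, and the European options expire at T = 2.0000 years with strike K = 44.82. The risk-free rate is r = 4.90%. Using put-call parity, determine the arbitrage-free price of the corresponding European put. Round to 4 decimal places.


Answer: Put price = 11.4969

Derivation:
Put-call parity: C - P = S_0 * exp(-qT) - K * exp(-rT).
S_0 * exp(-qT) = 48.1300 * 0.92311635 = 44.42958975
K * exp(-rT) = 44.8200 * 0.90664890 = 40.63600387
P = C - S*exp(-qT) + K*exp(-rT)
P = 15.2905 - 44.42958975 + 40.63600387 = 11.4969


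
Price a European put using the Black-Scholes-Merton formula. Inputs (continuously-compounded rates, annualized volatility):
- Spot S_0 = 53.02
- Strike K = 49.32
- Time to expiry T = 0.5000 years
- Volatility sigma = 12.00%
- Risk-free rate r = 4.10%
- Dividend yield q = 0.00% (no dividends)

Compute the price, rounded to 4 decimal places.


Answer: Price = 0.2980

Derivation:
d1 = (ln(S/K) + (r - q + 0.5*sigma^2) * T) / (sigma * sqrt(T)) = 1.13655067
d2 = d1 - sigma * sqrt(T) = 1.05169786
exp(-rT) = 0.97970870; exp(-qT) = 1.00000000
P = K * exp(-rT) * N(-d2) - S_0 * exp(-qT) * N(-d1)
N(-d1) = 0.12786309; N(-d2) = 0.14646910
P = 49.3200 * 0.97970870 * 0.14646910 - 53.0200 * 1.00000000 * 0.12786309 = 0.2980


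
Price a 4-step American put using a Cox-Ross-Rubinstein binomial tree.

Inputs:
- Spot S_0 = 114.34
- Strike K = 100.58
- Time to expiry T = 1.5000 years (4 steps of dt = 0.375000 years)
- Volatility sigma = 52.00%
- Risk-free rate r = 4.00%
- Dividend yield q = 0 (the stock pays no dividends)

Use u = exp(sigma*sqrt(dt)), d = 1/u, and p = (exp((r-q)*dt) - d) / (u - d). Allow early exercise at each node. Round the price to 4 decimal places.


Answer: Price = V(0,0) = 17.9151

Derivation:
dt = T/N = 0.375000
u = exp(sigma*sqrt(dt)) = 1.374972; d = 1/u = 0.727287
p = (exp((r-q)*dt) - d) / (u - d) = 0.444391
Discount per step: exp(-r*dt) = 0.985112
Stock lattice S(k, i) with i counting down-moves:
  k=0: S(0,0) = 114.3400
  k=1: S(1,0) = 157.2143; S(1,1) = 83.1580
  k=2: S(2,0) = 216.1654; S(2,1) = 114.3400; S(2,2) = 60.4798
  k=3: S(3,0) = 297.2214; S(3,1) = 157.2143; S(3,2) = 83.1580; S(3,3) = 43.9862
  k=4: S(4,0) = 408.6713; S(4,1) = 216.1654; S(4,2) = 114.3400; S(4,3) = 60.4798; S(4,4) = 31.9906
Terminal payoffs V(N, i) = max(K - S_T, 0):
  V(4,0) = 0.000000; V(4,1) = 0.000000; V(4,2) = 0.000000; V(4,3) = 40.100218; V(4,4) = 68.589410
Backward induction: V(k, i) = exp(-r*dt) * [p * V(k+1, i) + (1-p) * V(k+1, i+1)]; then take max(V_cont, immediate exercise) for American.
  V(3,0) = exp(-r*dt) * [p*0.000000 + (1-p)*0.000000] = 0.000000; exercise = 0.000000; V(3,0) = max -> 0.000000
  V(3,1) = exp(-r*dt) * [p*0.000000 + (1-p)*0.000000] = 0.000000; exercise = 0.000000; V(3,1) = max -> 0.000000
  V(3,2) = exp(-r*dt) * [p*0.000000 + (1-p)*40.100218] = 21.948316; exercise = 17.421968; V(3,2) = max -> 21.948316
  V(3,3) = exp(-r*dt) * [p*40.100218 + (1-p)*68.589410] = 55.096380; exercise = 56.593821; V(3,3) = max -> 56.593821
  V(2,0) = exp(-r*dt) * [p*0.000000 + (1-p)*0.000000] = 0.000000; exercise = 0.000000; V(2,0) = max -> 0.000000
  V(2,1) = exp(-r*dt) * [p*0.000000 + (1-p)*21.948316] = 12.013116; exercise = 0.000000; V(2,1) = max -> 12.013116
  V(2,2) = exp(-r*dt) * [p*21.948316 + (1-p)*56.593821] = 40.584300; exercise = 40.100218; V(2,2) = max -> 40.584300
  V(1,0) = exp(-r*dt) * [p*0.000000 + (1-p)*12.013116] = 6.575218; exercise = 0.000000; V(1,0) = max -> 6.575218
  V(1,1) = exp(-r*dt) * [p*12.013116 + (1-p)*40.584300] = 27.472318; exercise = 17.421968; V(1,1) = max -> 27.472318
  V(0,0) = exp(-r*dt) * [p*6.575218 + (1-p)*27.472318] = 17.915073; exercise = 0.000000; V(0,0) = max -> 17.915073


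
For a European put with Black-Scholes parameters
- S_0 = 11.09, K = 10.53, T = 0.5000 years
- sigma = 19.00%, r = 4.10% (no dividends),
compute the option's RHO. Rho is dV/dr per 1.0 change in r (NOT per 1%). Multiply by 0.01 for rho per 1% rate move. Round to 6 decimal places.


Answer: Rho = -1.644371

Derivation:
d1 = 0.6054358064; d2 = 0.4710855180
phi(d1) = 0.3321346596; exp(-qT) = 1.0000000000; exp(-rT) = 0.9797086965
N(-d2) = 0.3187898332
Rho = -K*T*exp(-rT)*N(-d2) = -10.5300 * 0.5000 * 0.9797086965 * 0.3187898332 = -1.644371


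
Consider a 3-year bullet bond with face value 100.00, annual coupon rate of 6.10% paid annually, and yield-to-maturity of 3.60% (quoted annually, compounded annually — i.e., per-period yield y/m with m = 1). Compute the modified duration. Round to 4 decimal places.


Coupon per period c = face * coupon_rate / m = 6.100000
Periods per year m = 1; per-period yield y/m = 0.036000
Number of cashflows N = 3
Cashflows (t years, CF_t, discount factor 1/(1+y/m)^(m*t), PV):
  t = 1.0000: CF_t = 6.100000, DF = 0.965251, PV = 5.888031
  t = 2.0000: CF_t = 6.100000, DF = 0.931709, PV = 5.683427
  t = 3.0000: CF_t = 106.100000, DF = 0.899333, PV = 95.419276
Price P = sum_t PV_t = 106.990735
First compute Macaulay numerator sum_t t * PV_t:
  t * PV_t at t = 1.0000: 5.888031
  t * PV_t at t = 2.0000: 11.366855
  t * PV_t at t = 3.0000: 286.257828
Macaulay duration D = 303.512714 / 106.990735 = 2.836813
Modified duration = D / (1 + y/m) = 2.836813 / (1 + 0.036000) = 2.738237

Answer: Modified duration = 2.7382


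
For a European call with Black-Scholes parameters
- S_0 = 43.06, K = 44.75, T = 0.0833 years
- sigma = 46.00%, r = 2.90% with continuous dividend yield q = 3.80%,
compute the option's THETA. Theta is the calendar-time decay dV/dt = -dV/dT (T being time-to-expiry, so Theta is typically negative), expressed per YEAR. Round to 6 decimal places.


Answer: Theta = -13.089096

Derivation:
d1 = -0.2292301567; d2 = -0.3619941578
phi(d1) = 0.3885972707; exp(-qT) = 0.9968396046; exp(-rT) = 0.9975872155
Theta = -S*exp(-qT)*phi(d1)*sigma/(2*sqrt(T)) - r*K*exp(-rT)*N(d2) + q*S*exp(-qT)*N(d1)
N(d1) = 0.4093450174; N(d2) = 0.3586781981; sqrt(T) = 0.2886173938
Term 1 = -43.0600 * 0.9968396046 * 0.3885972707 * 0.4600 / (2 * 0.2886173938) = -13.2924302795
Term 2 = -0.0290 * 44.7500 * 0.9975872155 * 0.3586781981 = -0.4643515416
Term 3 = 0.0380 * 43.0600 * 0.9968396046 * 0.4093450174 = 0.6676862225
Theta = -13.2924302795 + (-0.4643515416) + (0.6676862225) = -13.089096


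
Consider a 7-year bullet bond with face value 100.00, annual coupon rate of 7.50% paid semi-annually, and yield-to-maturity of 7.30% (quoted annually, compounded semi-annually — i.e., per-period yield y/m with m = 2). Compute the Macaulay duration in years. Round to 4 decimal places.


Coupon per period c = face * coupon_rate / m = 3.750000
Periods per year m = 2; per-period yield y/m = 0.036500
Number of cashflows N = 14
Cashflows (t years, CF_t, discount factor 1/(1+y/m)^(m*t), PV):
  t = 0.5000: CF_t = 3.750000, DF = 0.964785, PV = 3.617945
  t = 1.0000: CF_t = 3.750000, DF = 0.930811, PV = 3.490540
  t = 1.5000: CF_t = 3.750000, DF = 0.898033, PV = 3.367622
  t = 2.0000: CF_t = 3.750000, DF = 0.866409, PV = 3.249032
  t = 2.5000: CF_t = 3.750000, DF = 0.835898, PV = 3.134619
  t = 3.0000: CF_t = 3.750000, DF = 0.806462, PV = 3.024234
  t = 3.5000: CF_t = 3.750000, DF = 0.778063, PV = 2.917737
  t = 4.0000: CF_t = 3.750000, DF = 0.750664, PV = 2.814990
  t = 4.5000: CF_t = 3.750000, DF = 0.724230, PV = 2.715861
  t = 5.0000: CF_t = 3.750000, DF = 0.698726, PV = 2.620223
  t = 5.5000: CF_t = 3.750000, DF = 0.674121, PV = 2.527952
  t = 6.0000: CF_t = 3.750000, DF = 0.650382, PV = 2.438931
  t = 6.5000: CF_t = 3.750000, DF = 0.627479, PV = 2.353045
  t = 7.0000: CF_t = 103.750000, DF = 0.605382, PV = 62.808412
Price P = sum_t PV_t = 101.081144
Macaulay numerator sum_t t * PV_t:
  t * PV_t at t = 0.5000: 1.808973
  t * PV_t at t = 1.0000: 3.490540
  t * PV_t at t = 1.5000: 5.051433
  t * PV_t at t = 2.0000: 6.498065
  t * PV_t at t = 2.5000: 7.836547
  t * PV_t at t = 3.0000: 9.072703
  t * PV_t at t = 3.5000: 10.212079
  t * PV_t at t = 4.0000: 11.259959
  t * PV_t at t = 4.5000: 12.221374
  t * PV_t at t = 5.0000: 13.101113
  t * PV_t at t = 5.5000: 13.903738
  t * PV_t at t = 6.0000: 14.633589
  t * PV_t at t = 6.5000: 15.294794
  t * PV_t at t = 7.0000: 439.658886
Macaulay duration D = (sum_t t * PV_t) / P = 564.043793 / 101.081144 = 5.580109

Answer: Macaulay duration = 5.5801 years


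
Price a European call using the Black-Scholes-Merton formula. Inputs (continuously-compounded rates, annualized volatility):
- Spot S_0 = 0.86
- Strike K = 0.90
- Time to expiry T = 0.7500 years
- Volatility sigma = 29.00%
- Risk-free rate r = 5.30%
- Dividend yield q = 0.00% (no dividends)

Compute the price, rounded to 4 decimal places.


d1 = (ln(S/K) + (r - q + 0.5*sigma^2) * T) / (sigma * sqrt(T)) = 0.10282858
d2 = d1 - sigma * sqrt(T) = -0.14831879
exp(-rT) = 0.96102967; exp(-qT) = 1.00000000
C = S_0 * exp(-qT) * N(d1) - K * exp(-rT) * N(d2)
N(d1) = 0.54095049; N(d2) = 0.44104559
C = 0.8600 * 1.00000000 * 0.54095049 - 0.9000 * 0.96102967 * 0.44104559 = 0.0837

Answer: Price = 0.0837


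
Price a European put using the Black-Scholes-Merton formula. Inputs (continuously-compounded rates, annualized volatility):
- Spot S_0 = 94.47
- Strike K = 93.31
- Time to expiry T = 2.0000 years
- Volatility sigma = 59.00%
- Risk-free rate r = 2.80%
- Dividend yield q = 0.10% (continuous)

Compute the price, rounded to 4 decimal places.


d1 = (ln(S/K) + (r - q + 0.5*sigma^2) * T) / (sigma * sqrt(T)) = 0.49671859
d2 = d1 - sigma * sqrt(T) = -0.33766741
exp(-rT) = 0.94553914; exp(-qT) = 0.99800200
P = K * exp(-rT) * N(-d2) - S_0 * exp(-qT) * N(-d1)
N(-d1) = 0.30969375; N(-d2) = 0.63219308
P = 93.3100 * 0.94553914 * 0.63219308 - 94.4700 * 0.99800200 * 0.30969375 = 26.5790

Answer: Price = 26.5790


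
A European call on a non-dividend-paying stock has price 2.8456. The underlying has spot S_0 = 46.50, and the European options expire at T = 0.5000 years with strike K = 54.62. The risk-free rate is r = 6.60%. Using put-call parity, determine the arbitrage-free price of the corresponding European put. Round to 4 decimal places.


Put-call parity: C - P = S_0 * exp(-qT) - K * exp(-rT).
S_0 * exp(-qT) = 46.5000 * 1.00000000 = 46.50000000
K * exp(-rT) = 54.6200 * 0.96753856 = 52.84695612
P = C - S*exp(-qT) + K*exp(-rT)
P = 2.8456 - 46.50000000 + 52.84695612 = 9.1926

Answer: Put price = 9.1926


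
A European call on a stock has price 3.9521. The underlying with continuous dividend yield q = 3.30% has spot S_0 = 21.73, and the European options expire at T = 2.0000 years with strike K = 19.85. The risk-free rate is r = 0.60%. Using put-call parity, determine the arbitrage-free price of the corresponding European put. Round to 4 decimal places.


Put-call parity: C - P = S_0 * exp(-qT) - K * exp(-rT).
S_0 * exp(-qT) = 21.7300 * 0.93613086 = 20.34212368
K * exp(-rT) = 19.8500 * 0.98807171 = 19.61322350
P = C - S*exp(-qT) + K*exp(-rT)
P = 3.9521 - 20.34212368 + 19.61322350 = 3.2232

Answer: Put price = 3.2232


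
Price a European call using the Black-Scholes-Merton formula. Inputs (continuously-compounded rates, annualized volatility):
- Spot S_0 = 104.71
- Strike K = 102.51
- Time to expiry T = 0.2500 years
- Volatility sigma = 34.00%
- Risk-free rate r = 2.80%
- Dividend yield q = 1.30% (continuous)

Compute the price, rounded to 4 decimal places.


Answer: Price = 8.3454

Derivation:
d1 = (ln(S/K) + (r - q + 0.5*sigma^2) * T) / (sigma * sqrt(T)) = 0.23196629
d2 = d1 - sigma * sqrt(T) = 0.06196629
exp(-rT) = 0.99302444; exp(-qT) = 0.99675528
C = S_0 * exp(-qT) * N(d1) - K * exp(-rT) * N(d2)
N(d1) = 0.59171790; N(d2) = 0.52470516
C = 104.7100 * 0.99675528 * 0.59171790 - 102.5100 * 0.99302444 * 0.52470516 = 8.3454


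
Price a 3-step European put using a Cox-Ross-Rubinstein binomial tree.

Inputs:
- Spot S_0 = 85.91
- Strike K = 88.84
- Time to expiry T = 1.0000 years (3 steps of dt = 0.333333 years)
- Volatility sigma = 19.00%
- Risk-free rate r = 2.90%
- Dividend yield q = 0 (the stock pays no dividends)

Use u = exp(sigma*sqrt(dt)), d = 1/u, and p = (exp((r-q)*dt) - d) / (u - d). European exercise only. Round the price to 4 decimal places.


dt = T/N = 0.333333
u = exp(sigma*sqrt(dt)) = 1.115939; d = 1/u = 0.896106
p = (exp((r-q)*dt) - d) / (u - d) = 0.516789
Discount per step: exp(-r*dt) = 0.990380
Stock lattice S(k, i) with i counting down-moves:
  k=0: S(0,0) = 85.9100
  k=1: S(1,0) = 95.8704; S(1,1) = 76.9845
  k=2: S(2,0) = 106.9855; S(2,1) = 85.9100; S(2,2) = 68.9862
  k=3: S(3,0) = 119.3893; S(3,1) = 95.8704; S(3,2) = 76.9845; S(3,3) = 61.8190
Terminal payoffs V(N, i) = max(K - S_T, 0):
  V(3,0) = 0.000000; V(3,1) = 0.000000; V(3,2) = 11.855532; V(3,3) = 27.021011
Backward induction: V(k, i) = exp(-r*dt) * [p * V(k+1, i) + (1-p) * V(k+1, i+1)].
  V(2,0) = exp(-r*dt) * [p*0.000000 + (1-p)*0.000000] = 0.000000
  V(2,1) = exp(-r*dt) * [p*0.000000 + (1-p)*11.855532] = 5.673610
  V(2,2) = exp(-r*dt) * [p*11.855532 + (1-p)*27.021011] = 18.999106
  V(1,0) = exp(-r*dt) * [p*0.000000 + (1-p)*5.673610] = 2.715175
  V(1,1) = exp(-r*dt) * [p*5.673610 + (1-p)*18.999106] = 11.996108
  V(0,0) = exp(-r*dt) * [p*2.715175 + (1-p)*11.996108] = 7.130559

Answer: Price = V(0,0) = 7.1306


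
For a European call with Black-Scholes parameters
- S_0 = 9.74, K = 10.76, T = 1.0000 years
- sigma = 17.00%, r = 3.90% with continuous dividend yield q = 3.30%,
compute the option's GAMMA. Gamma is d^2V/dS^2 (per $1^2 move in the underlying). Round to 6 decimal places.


Answer: Gamma = 0.209173

Derivation:
d1 = -0.4655555122; d2 = -0.6355555122
phi(d1) = 0.3579687809; exp(-qT) = 0.9675385596; exp(-rT) = 0.9617507091
Gamma = exp(-qT) * phi(d1) / (S * sigma * sqrt(T)) = 0.9675385596 * 0.3579687809 / (9.7400 * 0.1700 * 1.0000000000) = 0.209173


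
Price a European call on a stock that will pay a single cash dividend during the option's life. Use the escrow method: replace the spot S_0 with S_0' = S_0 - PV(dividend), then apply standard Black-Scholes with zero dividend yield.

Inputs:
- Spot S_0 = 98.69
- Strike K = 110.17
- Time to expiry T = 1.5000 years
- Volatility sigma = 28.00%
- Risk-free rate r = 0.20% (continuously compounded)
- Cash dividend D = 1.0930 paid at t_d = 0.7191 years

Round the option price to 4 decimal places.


Answer: Price = 8.8205

Derivation:
PV(D) = D * exp(-r * t_d) = 1.0930 * 0.99856283 = 1.09142918
S_0' = S_0 - PV(D) = 98.6900 - 1.09142918 = 97.59857082
d1 = (ln(S_0'/K) + (r + sigma^2/2)*T) / (sigma*sqrt(T)) = -0.17310246
d2 = d1 - sigma*sqrt(T) = -0.51603102
exp(-rT) = 0.99700450
N(d1) = 0.43128545; N(d2) = 0.30291637
C = S_0' * N(d1) - K * exp(-rT) * N(d2) = 97.59857082 * 0.43128545 - 110.1700 * 0.99700450 * 0.30291637 = 8.8205


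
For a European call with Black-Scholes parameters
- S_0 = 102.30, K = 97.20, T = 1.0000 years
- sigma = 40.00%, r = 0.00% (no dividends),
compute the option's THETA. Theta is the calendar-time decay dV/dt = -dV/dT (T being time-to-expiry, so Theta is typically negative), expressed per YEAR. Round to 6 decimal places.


d1 = 0.3278474037; d2 = -0.0721525963
phi(d1) = 0.3780682692; exp(-qT) = 1.0000000000; exp(-rT) = 1.0000000000
Theta = -S*exp(-qT)*phi(d1)*sigma/(2*sqrt(T)) - r*K*exp(-rT)*N(d2) + q*S*exp(-qT)*N(d1)
N(d1) = 0.6284864783; N(d2) = 0.4712402347; sqrt(T) = 1.0000000000
Term 1 = -102.3000 * 1.0000000000 * 0.3780682692 * 0.4000 / (2 * 1.0000000000) = -7.7352767878
Term 2 = -0.0000 * 97.2000 * 1.0000000000 * 0.4712402347 = -0.0000000000
Term 3 = 0 (no dividend yield, q = 0)
Theta = -7.7352767878 + (-0.0000000000) + (0.0000000000) = -7.735277

Answer: Theta = -7.735277


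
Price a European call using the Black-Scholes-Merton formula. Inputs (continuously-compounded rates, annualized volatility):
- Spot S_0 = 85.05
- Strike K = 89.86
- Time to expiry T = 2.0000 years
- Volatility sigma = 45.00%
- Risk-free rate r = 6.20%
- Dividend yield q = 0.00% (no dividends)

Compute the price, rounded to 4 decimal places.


Answer: Price = 23.4775

Derivation:
d1 = (ln(S/K) + (r - q + 0.5*sigma^2) * T) / (sigma * sqrt(T)) = 0.42659974
d2 = d1 - sigma * sqrt(T) = -0.20979636
exp(-rT) = 0.88337984; exp(-qT) = 1.00000000
C = S_0 * exp(-qT) * N(d1) - K * exp(-rT) * N(d2)
N(d1) = 0.66516456; N(d2) = 0.41691331
C = 85.0500 * 1.00000000 * 0.66516456 - 89.8600 * 0.88337984 * 0.41691331 = 23.4775


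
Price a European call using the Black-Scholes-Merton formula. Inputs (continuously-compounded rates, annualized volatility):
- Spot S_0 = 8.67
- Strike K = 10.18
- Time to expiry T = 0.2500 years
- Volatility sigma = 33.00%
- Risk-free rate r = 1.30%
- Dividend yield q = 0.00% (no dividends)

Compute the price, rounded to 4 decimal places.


Answer: Price = 0.1405

Derivation:
d1 = (ln(S/K) + (r - q + 0.5*sigma^2) * T) / (sigma * sqrt(T)) = -0.87087103
d2 = d1 - sigma * sqrt(T) = -1.03587103
exp(-rT) = 0.99675528; exp(-qT) = 1.00000000
C = S_0 * exp(-qT) * N(d1) - K * exp(-rT) * N(d2)
N(d1) = 0.19191229; N(d2) = 0.15013116
C = 8.6700 * 1.00000000 * 0.19191229 - 10.1800 * 0.99675528 * 0.15013116 = 0.1405


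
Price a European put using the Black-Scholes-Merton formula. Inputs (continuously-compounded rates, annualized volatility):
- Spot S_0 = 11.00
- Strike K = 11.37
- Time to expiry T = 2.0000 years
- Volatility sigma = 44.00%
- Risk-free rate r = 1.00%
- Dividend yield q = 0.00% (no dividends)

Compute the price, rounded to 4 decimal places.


Answer: Price = 2.7780

Derivation:
d1 = (ln(S/K) + (r - q + 0.5*sigma^2) * T) / (sigma * sqrt(T)) = 0.29010175
d2 = d1 - sigma * sqrt(T) = -0.33215222
exp(-rT) = 0.98019867; exp(-qT) = 1.00000000
P = K * exp(-rT) * N(-d2) - S_0 * exp(-qT) * N(-d1)
N(-d1) = 0.38586920; N(-d2) = 0.63011284
P = 11.3700 * 0.98019867 * 0.63011284 - 11.0000 * 1.00000000 * 0.38586920 = 2.7780


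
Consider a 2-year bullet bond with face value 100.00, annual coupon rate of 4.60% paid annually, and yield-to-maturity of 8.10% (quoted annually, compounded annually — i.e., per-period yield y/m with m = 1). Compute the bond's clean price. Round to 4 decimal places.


Coupon per period c = face * coupon_rate / m = 4.600000
Periods per year m = 1; per-period yield y/m = 0.081000
Number of cashflows N = 2
Cashflows (t years, CF_t, discount factor 1/(1+y/m)^(m*t), PV):
  t = 1.0000: CF_t = 4.600000, DF = 0.925069, PV = 4.255319
  t = 2.0000: CF_t = 104.600000, DF = 0.855753, PV = 89.511801
Price P = sum_t PV_t = 93.767120

Answer: Price = 93.7671


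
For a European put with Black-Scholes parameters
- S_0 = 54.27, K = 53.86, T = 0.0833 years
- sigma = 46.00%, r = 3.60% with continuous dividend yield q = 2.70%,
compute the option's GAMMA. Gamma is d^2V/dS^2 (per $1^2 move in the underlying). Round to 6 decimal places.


Answer: Gamma = 0.054786

Derivation:
d1 = 0.1291490204; d2 = -0.0036149807
phi(d1) = 0.3956290426; exp(-qT) = 0.9977534273; exp(-rT) = 0.9970056919
Gamma = exp(-qT) * phi(d1) / (S * sigma * sqrt(T)) = 0.9977534273 * 0.3956290426 / (54.2700 * 0.4600 * 0.2886173938) = 0.054786


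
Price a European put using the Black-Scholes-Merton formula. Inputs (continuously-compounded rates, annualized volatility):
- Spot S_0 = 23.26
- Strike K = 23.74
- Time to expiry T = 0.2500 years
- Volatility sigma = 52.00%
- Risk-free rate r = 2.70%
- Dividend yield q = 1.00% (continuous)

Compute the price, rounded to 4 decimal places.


d1 = (ln(S/K) + (r - q + 0.5*sigma^2) * T) / (sigma * sqrt(T)) = 0.06778368
d2 = d1 - sigma * sqrt(T) = -0.19221632
exp(-rT) = 0.99327273; exp(-qT) = 0.99750312
P = K * exp(-rT) * N(-d2) - S_0 * exp(-qT) * N(-d1)
N(-d1) = 0.47297892; N(-d2) = 0.57621362
P = 23.7400 * 0.99327273 * 0.57621362 - 23.2600 * 0.99750312 * 0.47297892 = 2.6133

Answer: Price = 2.6133


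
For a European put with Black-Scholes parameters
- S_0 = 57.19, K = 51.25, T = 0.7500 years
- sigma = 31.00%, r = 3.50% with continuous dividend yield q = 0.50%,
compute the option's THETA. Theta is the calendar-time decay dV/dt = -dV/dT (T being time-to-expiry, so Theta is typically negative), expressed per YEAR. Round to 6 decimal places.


Answer: Theta = -2.789575

Derivation:
d1 = 0.6265216641; d2 = 0.3580537889
phi(d1) = 0.3278486431; exp(-qT) = 0.9962570225; exp(-rT) = 0.9740915363
Theta = -S*exp(-qT)*phi(d1)*sigma/(2*sqrt(T)) + r*K*exp(-rT)*N(-d2) - q*S*exp(-qT)*N(-d1)
N(-d1) = 0.2654864159; N(-d2) = 0.3601515303; sqrt(T) = 0.8660254038
Term 1 = -57.1900 * 0.9962570225 * 0.3278486431 * 0.3100 / (2 * 0.8660254038) = -3.3432276447
Term 2 = 0.0350 * 51.2500 * 0.9740915363 * 0.3601515303 = 0.6292843749
Term 3 = -0.0050 * 57.1900 * 0.9962570225 * 0.2654864159 = -0.0756316893
Theta = -3.3432276447 + (0.6292843749) + (-0.0756316893) = -2.789575


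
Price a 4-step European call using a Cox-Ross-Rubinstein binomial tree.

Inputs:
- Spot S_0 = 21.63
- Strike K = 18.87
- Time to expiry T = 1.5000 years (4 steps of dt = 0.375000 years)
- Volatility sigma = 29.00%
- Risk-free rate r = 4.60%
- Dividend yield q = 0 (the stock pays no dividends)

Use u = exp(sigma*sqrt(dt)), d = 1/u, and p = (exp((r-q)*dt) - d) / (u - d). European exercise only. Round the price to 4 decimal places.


Answer: Price = V(0,0) = 5.3313

Derivation:
dt = T/N = 0.375000
u = exp(sigma*sqrt(dt)) = 1.194333; d = 1/u = 0.837287
p = (exp((r-q)*dt) - d) / (u - d) = 0.504452
Discount per step: exp(-r*dt) = 0.982898
Stock lattice S(k, i) with i counting down-moves:
  k=0: S(0,0) = 21.6300
  k=1: S(1,0) = 25.8334; S(1,1) = 18.1105
  k=2: S(2,0) = 30.8537; S(2,1) = 21.6300; S(2,2) = 15.1637
  k=3: S(3,0) = 36.8496; S(3,1) = 25.8334; S(3,2) = 18.1105; S(3,3) = 12.6964
  k=4: S(4,0) = 44.0107; S(4,1) = 30.8537; S(4,2) = 21.6300; S(4,3) = 15.1637; S(4,4) = 10.6305
Terminal payoffs V(N, i) = max(S_T - K, 0):
  V(4,0) = 25.140721; V(4,1) = 11.983718; V(4,2) = 2.760000; V(4,3) = 0.000000; V(4,4) = 0.000000
Backward induction: V(k, i) = exp(-r*dt) * [p * V(k+1, i) + (1-p) * V(k+1, i+1)].
  V(3,0) = exp(-r*dt) * [p*25.140721 + (1-p)*11.983718] = 18.302334
  V(3,1) = exp(-r*dt) * [p*11.983718 + (1-p)*2.760000] = 7.286142
  V(3,2) = exp(-r*dt) * [p*2.760000 + (1-p)*0.000000] = 1.368475
  V(3,3) = exp(-r*dt) * [p*0.000000 + (1-p)*0.000000] = 0.000000
  V(2,0) = exp(-r*dt) * [p*18.302334 + (1-p)*7.286142] = 12.623631
  V(2,1) = exp(-r*dt) * [p*7.286142 + (1-p)*1.368475] = 4.279195
  V(2,2) = exp(-r*dt) * [p*1.368475 + (1-p)*0.000000] = 0.678523
  V(1,0) = exp(-r*dt) * [p*12.623631 + (1-p)*4.279195] = 8.343387
  V(1,1) = exp(-r*dt) * [p*4.279195 + (1-p)*0.678523] = 2.452220
  V(0,0) = exp(-r*dt) * [p*8.343387 + (1-p)*2.452220] = 5.331266


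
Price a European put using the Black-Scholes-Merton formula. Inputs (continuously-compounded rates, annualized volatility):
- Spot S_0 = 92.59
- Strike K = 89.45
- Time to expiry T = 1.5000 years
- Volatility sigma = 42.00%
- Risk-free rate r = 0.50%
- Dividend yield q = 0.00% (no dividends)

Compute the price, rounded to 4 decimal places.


Answer: Price = 16.5626

Derivation:
d1 = (ln(S/K) + (r - q + 0.5*sigma^2) * T) / (sigma * sqrt(T)) = 0.33884868
d2 = d1 - sigma * sqrt(T) = -0.17554417
exp(-rT) = 0.99252805; exp(-qT) = 1.00000000
P = K * exp(-rT) * N(-d2) - S_0 * exp(-qT) * N(-d1)
N(-d1) = 0.36736187; N(-d2) = 0.56967397
P = 89.4500 * 0.99252805 * 0.56967397 - 92.5900 * 1.00000000 * 0.36736187 = 16.5626


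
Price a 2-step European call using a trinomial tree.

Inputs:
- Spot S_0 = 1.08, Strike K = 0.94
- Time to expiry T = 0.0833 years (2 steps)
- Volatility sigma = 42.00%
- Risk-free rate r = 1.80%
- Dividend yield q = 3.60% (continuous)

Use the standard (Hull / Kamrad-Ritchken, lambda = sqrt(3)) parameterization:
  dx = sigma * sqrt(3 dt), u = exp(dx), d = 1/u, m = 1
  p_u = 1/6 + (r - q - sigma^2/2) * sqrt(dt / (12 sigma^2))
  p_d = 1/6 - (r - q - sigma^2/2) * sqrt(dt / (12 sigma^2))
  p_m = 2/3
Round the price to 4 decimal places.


dt = T/N = 0.041650; dx = sigma*sqrt(3*dt) = 0.148463
u = exp(dx) = 1.160050; d = 1/u = 0.862032
p_u = 0.151770, p_m = 0.666667, p_d = 0.181563
Discount per step: exp(-r*dt) = 0.999251
Stock lattice S(k, j) with j the centered position index:
  k=0: S(0,+0) = 1.0800
  k=1: S(1,-1) = 0.9310; S(1,+0) = 1.0800; S(1,+1) = 1.2529
  k=2: S(2,-2) = 0.8025; S(2,-1) = 0.9310; S(2,+0) = 1.0800; S(2,+1) = 1.2529; S(2,+2) = 1.4534
Terminal payoffs V(N, j) = max(S_T - K, 0):
  V(2,-2) = 0.000000; V(2,-1) = 0.000000; V(2,+0) = 0.140000; V(2,+1) = 0.312854; V(2,+2) = 0.513372
Backward induction: V(k, j) = exp(-r*dt) * [p_u * V(k+1, j+1) + p_m * V(k+1, j) + p_d * V(k+1, j-1)]
  V(1,-1) = exp(-r*dt) * [p_u*0.140000 + p_m*0.000000 + p_d*0.000000] = 0.021232
  V(1,+0) = exp(-r*dt) * [p_u*0.312854 + p_m*0.140000 + p_d*0.000000] = 0.140710
  V(1,+1) = exp(-r*dt) * [p_u*0.513372 + p_m*0.312854 + p_d*0.140000] = 0.311669
  V(0,+0) = exp(-r*dt) * [p_u*0.311669 + p_m*0.140710 + p_d*0.021232] = 0.144855

Answer: Price = V(0,0) = 0.1449


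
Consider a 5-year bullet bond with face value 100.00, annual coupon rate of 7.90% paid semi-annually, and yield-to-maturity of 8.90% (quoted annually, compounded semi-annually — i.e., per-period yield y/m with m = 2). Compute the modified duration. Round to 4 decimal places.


Coupon per period c = face * coupon_rate / m = 3.950000
Periods per year m = 2; per-period yield y/m = 0.044500
Number of cashflows N = 10
Cashflows (t years, CF_t, discount factor 1/(1+y/m)^(m*t), PV):
  t = 0.5000: CF_t = 3.950000, DF = 0.957396, PV = 3.781714
  t = 1.0000: CF_t = 3.950000, DF = 0.916607, PV = 3.620597
  t = 1.5000: CF_t = 3.950000, DF = 0.877556, PV = 3.466345
  t = 2.0000: CF_t = 3.950000, DF = 0.840168, PV = 3.318664
  t = 2.5000: CF_t = 3.950000, DF = 0.804374, PV = 3.177276
  t = 3.0000: CF_t = 3.950000, DF = 0.770104, PV = 3.041910
  t = 3.5000: CF_t = 3.950000, DF = 0.737294, PV = 2.912313
  t = 4.0000: CF_t = 3.950000, DF = 0.705883, PV = 2.788236
  t = 4.5000: CF_t = 3.950000, DF = 0.675809, PV = 2.669446
  t = 5.0000: CF_t = 103.950000, DF = 0.647017, PV = 67.257396
Price P = sum_t PV_t = 96.033897
First compute Macaulay numerator sum_t t * PV_t:
  t * PV_t at t = 0.5000: 1.890857
  t * PV_t at t = 1.0000: 3.620597
  t * PV_t at t = 1.5000: 5.199517
  t * PV_t at t = 2.0000: 6.637329
  t * PV_t at t = 2.5000: 7.943189
  t * PV_t at t = 3.0000: 9.125731
  t * PV_t at t = 3.5000: 10.193094
  t * PV_t at t = 4.0000: 11.152944
  t * PV_t at t = 4.5000: 12.012506
  t * PV_t at t = 5.0000: 336.286981
Macaulay duration D = 404.062745 / 96.033897 = 4.207501
Modified duration = D / (1 + y/m) = 4.207501 / (1 + 0.044500) = 4.028244

Answer: Modified duration = 4.0282


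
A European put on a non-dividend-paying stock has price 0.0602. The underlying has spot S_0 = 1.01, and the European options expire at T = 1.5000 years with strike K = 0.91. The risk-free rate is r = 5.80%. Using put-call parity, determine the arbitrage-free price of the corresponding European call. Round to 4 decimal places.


Put-call parity: C - P = S_0 * exp(-qT) - K * exp(-rT).
S_0 * exp(-qT) = 1.0100 * 1.00000000 = 1.01000000
K * exp(-rT) = 0.9100 * 0.91667710 = 0.83417616
C = P + S*exp(-qT) - K*exp(-rT)
C = 0.0602 + 1.01000000 - 0.83417616 = 0.2360

Answer: Call price = 0.2360


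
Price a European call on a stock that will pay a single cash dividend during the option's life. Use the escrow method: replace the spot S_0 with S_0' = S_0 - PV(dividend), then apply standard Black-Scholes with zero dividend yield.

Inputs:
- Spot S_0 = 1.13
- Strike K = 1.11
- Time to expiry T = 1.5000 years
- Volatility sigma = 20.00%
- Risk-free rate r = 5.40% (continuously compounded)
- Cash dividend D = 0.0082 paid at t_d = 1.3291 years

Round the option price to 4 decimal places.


PV(D) = D * exp(-r * t_d) = 0.0082 * 0.93074364 = 0.00763210
S_0' = S_0 - PV(D) = 1.1300 - 0.00763210 = 1.12236790
d1 = (ln(S_0'/K) + (r + sigma^2/2)*T) / (sigma*sqrt(T)) = 0.49839211
d2 = d1 - sigma*sqrt(T) = 0.25344314
exp(-rT) = 0.92219369
N(d1) = 0.69089615; N(d2) = 0.60003710
C = S_0' * N(d1) - K * exp(-rT) * N(d2) = 1.12236790 * 0.69089615 - 1.1100 * 0.92219369 * 0.60003710 = 0.1612

Answer: Price = 0.1612


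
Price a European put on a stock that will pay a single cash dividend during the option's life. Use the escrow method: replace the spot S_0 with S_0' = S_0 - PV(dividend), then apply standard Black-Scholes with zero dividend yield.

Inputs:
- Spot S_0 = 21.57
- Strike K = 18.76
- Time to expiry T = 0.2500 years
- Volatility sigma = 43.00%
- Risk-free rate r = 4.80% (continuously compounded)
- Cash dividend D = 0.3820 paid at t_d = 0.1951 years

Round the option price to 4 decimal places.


Answer: Price = 0.6904

Derivation:
PV(D) = D * exp(-r * t_d) = 0.3820 * 0.99067891 = 0.37843934
S_0' = S_0 - PV(D) = 21.5700 - 0.37843934 = 21.19156066
d1 = (ln(S_0'/K) + (r + sigma^2/2)*T) / (sigma*sqrt(T)) = 0.73017943
d2 = d1 - sigma*sqrt(T) = 0.51517943
exp(-rT) = 0.98807171
N(-d1) = 0.23264026; N(-d2) = 0.30321382
P = K * exp(-rT) * N(-d2) - S_0' * N(-d1) = 18.7600 * 0.98807171 * 0.30321382 - 21.19156066 * 0.23264026 = 0.6904


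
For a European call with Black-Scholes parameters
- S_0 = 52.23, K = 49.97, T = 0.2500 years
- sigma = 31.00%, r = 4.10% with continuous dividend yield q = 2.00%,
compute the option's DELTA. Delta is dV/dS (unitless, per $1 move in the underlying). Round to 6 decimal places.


Answer: Delta = 0.650962

Derivation:
d1 = 0.3967530135; d2 = 0.2417530135
phi(d1) = 0.3687468145; exp(-qT) = 0.9950124792; exp(-rT) = 0.9898023522
N(d1) = 0.6542251987
Delta = exp(-qT) * N(d1) = 0.9950124792 * 0.6542251987 = 0.650962


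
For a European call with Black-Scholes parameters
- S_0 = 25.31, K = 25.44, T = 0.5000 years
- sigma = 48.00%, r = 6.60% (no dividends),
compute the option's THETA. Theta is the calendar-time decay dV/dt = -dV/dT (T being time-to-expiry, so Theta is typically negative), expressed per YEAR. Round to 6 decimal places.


d1 = 0.2518385435; d2 = -0.0875727115
phi(d1) = 0.3864897779; exp(-qT) = 1.0000000000; exp(-rT) = 0.9675385596
Theta = -S*exp(-qT)*phi(d1)*sigma/(2*sqrt(T)) - r*K*exp(-rT)*N(d2) + q*S*exp(-qT)*N(d1)
N(d1) = 0.5994170681; N(d2) = 0.4651081459; sqrt(T) = 0.7071067812
Term 1 = -25.3100 * 1.0000000000 * 0.3864897779 * 0.4800 / (2 * 0.7071067812) = -3.3201399977
Term 2 = -0.0660 * 25.4400 * 0.9675385596 * 0.4651081459 = -0.7555849004
Term 3 = 0 (no dividend yield, q = 0)
Theta = -3.3201399977 + (-0.7555849004) + (0.0000000000) = -4.075725

Answer: Theta = -4.075725
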